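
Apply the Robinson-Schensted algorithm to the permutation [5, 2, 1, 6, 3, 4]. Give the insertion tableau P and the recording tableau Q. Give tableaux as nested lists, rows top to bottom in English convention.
Insert each entry of the permutation into P by Schensted row insertion, recording in Q the position of each new cell.

Insert 5: appended to row 1. P = [[5]].
Insert 2: 2 bumps 5 from row 1; 5 starts row 2. P = [[2], [5]].
Insert 1: 1 bumps 2 from row 1; 2 bumps 5 from row 2; 5 starts row 3. P = [[1], [2], [5]].
Insert 6: appended to row 1. P = [[1, 6], [2], [5]].
Insert 3: 3 bumps 6 from row 1; 6 appends to row 2. P = [[1, 3], [2, 6], [5]].
Insert 4: appended to row 1. P = [[1, 3, 4], [2, 6], [5]].

So P = [[1, 3, 4], [2, 6], [5]], Q = [[1, 4, 6], [2, 5], [3]].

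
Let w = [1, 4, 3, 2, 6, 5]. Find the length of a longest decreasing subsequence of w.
3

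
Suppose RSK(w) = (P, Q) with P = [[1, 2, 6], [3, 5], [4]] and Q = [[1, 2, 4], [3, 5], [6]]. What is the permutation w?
Reverse the RSK construction: for i from n down to 1, find the cell of Q containing i, remove the entry at that cell from P, and reverse-bump it up through P; the value ejected from row 1 is w(i).

Step i=6: Q has 6 at row 3, column 1; remove 4 from row 3 of P and reverse-bump: 4 enters row 2 and ejects 3; 3 enters row 1 and ejects 2. So w(6) = 2. P is now [[1, 3, 6], [4, 5]].
Step i=5: Q has 5 at row 2, column 2; remove 5 from row 2 of P and reverse-bump: 5 enters row 1 and ejects 3. So w(5) = 3. P is now [[1, 5, 6], [4]].
Step i=4: Q has 4 at row 1, column 3; remove that cell from P, ejecting 6. So w(4) = 6. P is now [[1, 5], [4]].
Step i=3: Q has 3 at row 2, column 1; remove 4 from row 2 of P and reverse-bump: 4 enters row 1 and ejects 1. So w(3) = 1. P is now [[4, 5]].
Step i=2: Q has 2 at row 1, column 2; remove that cell from P, ejecting 5. So w(2) = 5. P is now [[4]].
Step i=1: Q has 1 at row 1, column 1; remove that cell from P, ejecting 4. So w(1) = 4. P is now [].

So w = 4 5 1 6 3 2.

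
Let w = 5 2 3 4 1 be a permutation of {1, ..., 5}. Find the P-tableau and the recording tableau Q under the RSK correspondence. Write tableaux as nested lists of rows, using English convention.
P = [[1, 3, 4], [2], [5]], Q = [[1, 3, 4], [2], [5]]

Insert each entry of the permutation into P by Schensted row insertion, recording in Q the position of each new cell.

After inserting 5: P = [[5]].
After inserting 2: P = [[2], [5]].
After inserting 3: P = [[2, 3], [5]].
After inserting 4: P = [[2, 3, 4], [5]].
After inserting 1: P = [[1, 3, 4], [2], [5]].

So P = [[1, 3, 4], [2], [5]], Q = [[1, 3, 4], [2], [5]].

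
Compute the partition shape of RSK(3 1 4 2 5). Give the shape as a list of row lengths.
RSK row insertion gives P = [[1, 2, 5], [3, 4]], which has shape [3, 2].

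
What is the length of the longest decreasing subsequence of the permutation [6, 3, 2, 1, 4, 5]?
4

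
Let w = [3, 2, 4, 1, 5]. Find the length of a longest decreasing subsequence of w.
3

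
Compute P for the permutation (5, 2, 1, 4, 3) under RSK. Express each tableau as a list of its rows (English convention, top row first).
P = [[1, 3], [2, 4], [5]]

Insert 5: appended to row 1. P = [[5]].
Insert 2: 2 bumps 5 from row 1; 5 starts row 2. P = [[2], [5]].
Insert 1: 1 bumps 2 from row 1; 2 bumps 5 from row 2; 5 starts row 3. P = [[1], [2], [5]].
Insert 4: appended to row 1. P = [[1, 4], [2], [5]].
Insert 3: 3 bumps 4 from row 1; 4 appends to row 2. P = [[1, 3], [2, 4], [5]].

So P = [[1, 3], [2, 4], [5]].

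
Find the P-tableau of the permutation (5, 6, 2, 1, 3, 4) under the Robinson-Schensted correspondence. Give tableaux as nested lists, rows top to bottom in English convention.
Insert 5: appended to row 1. P = [[5]].
Insert 6: appended to row 1. P = [[5, 6]].
Insert 2: 2 bumps 5 from row 1; 5 starts row 2. P = [[2, 6], [5]].
Insert 1: 1 bumps 2 from row 1; 2 bumps 5 from row 2; 5 starts row 3. P = [[1, 6], [2], [5]].
Insert 3: 3 bumps 6 from row 1; 6 appends to row 2. P = [[1, 3], [2, 6], [5]].
Insert 4: appended to row 1. P = [[1, 3, 4], [2, 6], [5]].

So P = [[1, 3, 4], [2, 6], [5]].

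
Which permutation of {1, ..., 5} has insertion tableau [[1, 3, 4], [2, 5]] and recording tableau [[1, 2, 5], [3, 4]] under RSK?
2 5 1 3 4

Reverse RSK: for i = n, n-1, ..., 1, locate i in Q, remove the corresponding corner cell from P, and reverse-bump its entry up through P; the value ejected from row 1 is w(i).

So w = 2 5 1 3 4.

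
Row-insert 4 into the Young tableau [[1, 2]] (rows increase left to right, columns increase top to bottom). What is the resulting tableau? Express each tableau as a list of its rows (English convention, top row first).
4 is larger than every entry of row 1, so it is appended to row 1. The new tableau is [[1, 2, 4]].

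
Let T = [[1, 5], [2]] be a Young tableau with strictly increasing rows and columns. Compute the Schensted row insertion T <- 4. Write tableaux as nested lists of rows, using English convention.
[[1, 4], [2, 5]]

In row 1, 4 replaces 5 (the leftmost entry greater than 4); 5 is bumped to row 2. 5 is appended to row 2. The new tableau is [[1, 4], [2, 5]].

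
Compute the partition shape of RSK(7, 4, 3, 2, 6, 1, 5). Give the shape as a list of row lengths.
Row-insert each entry into an empty tableau.

After inserting 7: P = [[7]].
After inserting 4: P = [[4], [7]].
After inserting 3: P = [[3], [4], [7]].
After inserting 2: P = [[2], [3], [4], [7]].
After inserting 6: P = [[2, 6], [3], [4], [7]].
After inserting 1: P = [[1, 6], [2], [3], [4], [7]].
After inserting 5: P = [[1, 5], [2, 6], [3], [4], [7]].

The final insertion tableau P = [[1, 5], [2, 6], [3], [4], [7]] has shape [2, 2, 1, 1, 1].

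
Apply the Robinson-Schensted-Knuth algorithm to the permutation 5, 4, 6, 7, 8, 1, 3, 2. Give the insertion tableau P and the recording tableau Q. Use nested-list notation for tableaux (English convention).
P = [[1, 2, 7, 8], [3, 6], [4], [5]], Q = [[1, 3, 4, 5], [2, 7], [6], [8]]

Insert each entry of the permutation into P by Schensted row insertion, recording in Q the position of each new cell.

Insert 5: appended to row 1. P = [[5]], Q = [[1]].
Insert 4: 4 bumps 5 from row 1; 5 starts row 2. P = [[4], [5]], Q = [[1], [2]].
Insert 6: appended to row 1. P = [[4, 6], [5]], Q = [[1, 3], [2]].
Insert 7: appended to row 1. P = [[4, 6, 7], [5]], Q = [[1, 3, 4], [2]].
Insert 8: appended to row 1. P = [[4, 6, 7, 8], [5]], Q = [[1, 3, 4, 5], [2]].
Insert 1: 1 bumps 4 from row 1; 4 bumps 5 from row 2; 5 starts row 3. P = [[1, 6, 7, 8], [4], [5]], Q = [[1, 3, 4, 5], [2], [6]].
Insert 3: 3 bumps 6 from row 1; 6 appends to row 2. P = [[1, 3, 7, 8], [4, 6], [5]], Q = [[1, 3, 4, 5], [2, 7], [6]].
Insert 2: 2 bumps 3 from row 1; 3 bumps 4 from row 2; 4 bumps 5 from row 3; 5 starts row 4. P = [[1, 2, 7, 8], [3, 6], [4], [5]], Q = [[1, 3, 4, 5], [2, 7], [6], [8]].

So P = [[1, 2, 7, 8], [3, 6], [4], [5]], Q = [[1, 3, 4, 5], [2, 7], [6], [8]].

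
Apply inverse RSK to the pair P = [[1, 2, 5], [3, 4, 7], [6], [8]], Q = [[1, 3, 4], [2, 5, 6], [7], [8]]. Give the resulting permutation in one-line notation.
3 1 6 8 4 7 5 2

Reverse the RSK construction: for i from n down to 1, find the cell of Q containing i, remove the entry at that cell from P, and reverse-bump it up through P; the value ejected from row 1 is w(i).

Step i=8: Q has 8 at row 4, column 1; remove 8 from row 4 of P and reverse-bump: 8 enters row 3 and ejects 6; 6 enters row 2 and ejects 4; 4 enters row 1 and ejects 2. So w(8) = 2. P is now [[1, 4, 5], [3, 6, 7], [8]].
Step i=7: Q has 7 at row 3, column 1; remove 8 from row 3 of P and reverse-bump: 8 enters row 2 and ejects 7; 7 enters row 1 and ejects 5. So w(7) = 5. P is now [[1, 4, 7], [3, 6, 8]].
Step i=6: Q has 6 at row 2, column 3; remove 8 from row 2 of P and reverse-bump: 8 enters row 1 and ejects 7. So w(6) = 7. P is now [[1, 4, 8], [3, 6]].
Step i=5: Q has 5 at row 2, column 2; remove 6 from row 2 of P and reverse-bump: 6 enters row 1 and ejects 4. So w(5) = 4. P is now [[1, 6, 8], [3]].
Step i=4: Q has 4 at row 1, column 3; remove that cell from P, ejecting 8. So w(4) = 8. P is now [[1, 6], [3]].
Step i=3: Q has 3 at row 1, column 2; remove that cell from P, ejecting 6. So w(3) = 6. P is now [[1], [3]].
Step i=2: Q has 2 at row 2, column 1; remove 3 from row 2 of P and reverse-bump: 3 enters row 1 and ejects 1. So w(2) = 1. P is now [[3]].
Step i=1: Q has 1 at row 1, column 1; remove that cell from P, ejecting 3. So w(1) = 3. P is now [].

So w = 3 1 6 8 4 7 5 2.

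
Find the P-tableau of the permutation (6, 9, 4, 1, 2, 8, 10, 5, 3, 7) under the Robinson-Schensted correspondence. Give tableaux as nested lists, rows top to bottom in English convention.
Insert 6: appended to row 1. P = [[6]].
Insert 9: appended to row 1. P = [[6, 9]].
Insert 4: 4 bumps 6 from row 1; 6 starts row 2. P = [[4, 9], [6]].
Insert 1: 1 bumps 4 from row 1; 4 bumps 6 from row 2; 6 starts row 3. P = [[1, 9], [4], [6]].
Insert 2: 2 bumps 9 from row 1; 9 appends to row 2. P = [[1, 2], [4, 9], [6]].
Insert 8: appended to row 1. P = [[1, 2, 8], [4, 9], [6]].
Insert 10: appended to row 1. P = [[1, 2, 8, 10], [4, 9], [6]].
Insert 5: 5 bumps 8 from row 1; 8 bumps 9 from row 2; 9 appends to row 3. P = [[1, 2, 5, 10], [4, 8], [6, 9]].
Insert 3: 3 bumps 5 from row 1; 5 bumps 8 from row 2; 8 bumps 9 from row 3; 9 starts row 4. P = [[1, 2, 3, 10], [4, 5], [6, 8], [9]].
Insert 7: 7 bumps 10 from row 1; 10 appends to row 2. P = [[1, 2, 3, 7], [4, 5, 10], [6, 8], [9]].

So P = [[1, 2, 3, 7], [4, 5, 10], [6, 8], [9]].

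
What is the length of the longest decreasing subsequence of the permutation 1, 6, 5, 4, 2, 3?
4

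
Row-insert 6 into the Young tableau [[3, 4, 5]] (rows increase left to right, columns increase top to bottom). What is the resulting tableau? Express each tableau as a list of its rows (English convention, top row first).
6 is larger than every entry of row 1, so it is appended to row 1. The new tableau is [[3, 4, 5, 6]].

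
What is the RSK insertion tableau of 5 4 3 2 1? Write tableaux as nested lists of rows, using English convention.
After inserting 5: P = [[5]].
After inserting 4: P = [[4], [5]].
After inserting 3: P = [[3], [4], [5]].
After inserting 2: P = [[2], [3], [4], [5]].
After inserting 1: P = [[1], [2], [3], [4], [5]].

So P = [[1], [2], [3], [4], [5]].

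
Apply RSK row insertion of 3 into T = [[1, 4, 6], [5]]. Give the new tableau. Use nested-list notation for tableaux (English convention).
[[1, 3, 6], [4], [5]]

In row 1, 3 replaces 4 (the leftmost entry greater than 3); 4 is bumped to row 2. In row 2, 4 replaces 5 (the leftmost entry greater than 4); 5 is bumped to row 3. 5 starts a new row 3. The new tableau is [[1, 3, 6], [4], [5]].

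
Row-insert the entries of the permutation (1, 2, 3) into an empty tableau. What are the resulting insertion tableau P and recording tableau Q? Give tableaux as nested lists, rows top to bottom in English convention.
Insert each entry of the permutation into P by Schensted row insertion, recording in Q the position of each new cell.

Insert 1: appended to row 1. P = [[1]].
Insert 2: appended to row 1. P = [[1, 2]].
Insert 3: appended to row 1. P = [[1, 2, 3]].

So P = [[1, 2, 3]], Q = [[1, 2, 3]].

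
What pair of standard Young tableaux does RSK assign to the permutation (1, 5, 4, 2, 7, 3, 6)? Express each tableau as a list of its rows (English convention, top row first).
P = [[1, 2, 3, 6], [4, 7], [5]], Q = [[1, 2, 5, 7], [3, 6], [4]]

Insert each entry of the permutation into P by Schensted row insertion, recording in Q the position of each new cell.

Insert 1: appended to row 1. P = [[1]].
Insert 5: appended to row 1. P = [[1, 5]].
Insert 4: 4 bumps 5 from row 1; 5 starts row 2. P = [[1, 4], [5]].
Insert 2: 2 bumps 4 from row 1; 4 bumps 5 from row 2; 5 starts row 3. P = [[1, 2], [4], [5]].
Insert 7: appended to row 1. P = [[1, 2, 7], [4], [5]].
Insert 3: 3 bumps 7 from row 1; 7 appends to row 2. P = [[1, 2, 3], [4, 7], [5]].
Insert 6: appended to row 1. P = [[1, 2, 3, 6], [4, 7], [5]].

So P = [[1, 2, 3, 6], [4, 7], [5]], Q = [[1, 2, 5, 7], [3, 6], [4]].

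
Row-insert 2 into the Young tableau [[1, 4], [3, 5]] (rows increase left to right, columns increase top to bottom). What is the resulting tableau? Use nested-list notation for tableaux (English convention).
In row 1, 2 replaces 4 (the leftmost entry greater than 2); 4 is bumped to row 2. In row 2, 4 replaces 5 (the leftmost entry greater than 4); 5 is bumped to row 3. 5 starts a new row 3. The new tableau is [[1, 2], [3, 4], [5]].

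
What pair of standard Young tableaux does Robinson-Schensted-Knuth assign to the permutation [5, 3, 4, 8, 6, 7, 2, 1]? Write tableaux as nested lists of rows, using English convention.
Insert each entry of the permutation into P by Schensted row insertion, recording in Q the position of each new cell.

Insert 5: appended to row 1. P = [[5]], Q = [[1]].
Insert 3: 3 bumps 5 from row 1; 5 starts row 2. P = [[3], [5]], Q = [[1], [2]].
Insert 4: appended to row 1. P = [[3, 4], [5]], Q = [[1, 3], [2]].
Insert 8: appended to row 1. P = [[3, 4, 8], [5]], Q = [[1, 3, 4], [2]].
Insert 6: 6 bumps 8 from row 1; 8 appends to row 2. P = [[3, 4, 6], [5, 8]], Q = [[1, 3, 4], [2, 5]].
Insert 7: appended to row 1. P = [[3, 4, 6, 7], [5, 8]], Q = [[1, 3, 4, 6], [2, 5]].
Insert 2: 2 bumps 3 from row 1; 3 bumps 5 from row 2; 5 starts row 3. P = [[2, 4, 6, 7], [3, 8], [5]], Q = [[1, 3, 4, 6], [2, 5], [7]].
Insert 1: 1 bumps 2 from row 1; 2 bumps 3 from row 2; 3 bumps 5 from row 3; 5 starts row 4. P = [[1, 4, 6, 7], [2, 8], [3], [5]], Q = [[1, 3, 4, 6], [2, 5], [7], [8]].

So P = [[1, 4, 6, 7], [2, 8], [3], [5]], Q = [[1, 3, 4, 6], [2, 5], [7], [8]].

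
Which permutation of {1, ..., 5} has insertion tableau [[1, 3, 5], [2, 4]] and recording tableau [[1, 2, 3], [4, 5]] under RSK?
2 4 5 1 3

Reverse the RSK construction: for i from n down to 1, find the cell of Q containing i, remove the entry at that cell from P, and reverse-bump it up through P; the value ejected from row 1 is w(i).

Step i=5: Q has 5 at row 2, column 2; remove 4 from row 2 of P and reverse-bump: 4 enters row 1 and ejects 3. So w(5) = 3. P is now [[1, 4, 5], [2]].
Step i=4: Q has 4 at row 2, column 1; remove 2 from row 2 of P and reverse-bump: 2 enters row 1 and ejects 1. So w(4) = 1. P is now [[2, 4, 5]].
Step i=3: Q has 3 at row 1, column 3; remove that cell from P, ejecting 5. So w(3) = 5. P is now [[2, 4]].
Step i=2: Q has 2 at row 1, column 2; remove that cell from P, ejecting 4. So w(2) = 4. P is now [[2]].
Step i=1: Q has 1 at row 1, column 1; remove that cell from P, ejecting 2. So w(1) = 2. P is now [].

So w = 2 4 5 1 3.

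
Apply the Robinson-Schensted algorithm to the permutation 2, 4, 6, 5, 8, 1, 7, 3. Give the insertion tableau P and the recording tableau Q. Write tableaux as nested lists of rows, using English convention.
P = [[1, 3, 5, 7], [2, 4], [6, 8]], Q = [[1, 2, 3, 5], [4, 7], [6, 8]]

Insert each entry of the permutation into P by Schensted row insertion, recording in Q the position of each new cell.

After inserting 2: P = [[2]].
After inserting 4: P = [[2, 4]].
After inserting 6: P = [[2, 4, 6]].
After inserting 5: P = [[2, 4, 5], [6]].
After inserting 8: P = [[2, 4, 5, 8], [6]].
After inserting 1: P = [[1, 4, 5, 8], [2], [6]].
After inserting 7: P = [[1, 4, 5, 7], [2, 8], [6]].
After inserting 3: P = [[1, 3, 5, 7], [2, 4], [6, 8]].

So P = [[1, 3, 5, 7], [2, 4], [6, 8]], Q = [[1, 2, 3, 5], [4, 7], [6, 8]].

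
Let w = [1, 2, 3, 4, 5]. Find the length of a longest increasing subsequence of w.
5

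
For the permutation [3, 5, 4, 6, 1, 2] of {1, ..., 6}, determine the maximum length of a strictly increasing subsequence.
3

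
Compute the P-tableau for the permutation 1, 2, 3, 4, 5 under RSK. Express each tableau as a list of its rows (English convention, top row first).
Insert 1: appended to row 1. P = [[1]].
Insert 2: appended to row 1. P = [[1, 2]].
Insert 3: appended to row 1. P = [[1, 2, 3]].
Insert 4: appended to row 1. P = [[1, 2, 3, 4]].
Insert 5: appended to row 1. P = [[1, 2, 3, 4, 5]].

So P = [[1, 2, 3, 4, 5]].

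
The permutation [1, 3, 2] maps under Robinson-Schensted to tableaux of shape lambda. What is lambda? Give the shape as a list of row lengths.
[2, 1]

Row-insert each entry into an empty tableau.

After inserting 1: P = [[1]].
After inserting 3: P = [[1, 3]].
After inserting 2: P = [[1, 2], [3]].

The final insertion tableau P = [[1, 2], [3]] has shape [2, 1].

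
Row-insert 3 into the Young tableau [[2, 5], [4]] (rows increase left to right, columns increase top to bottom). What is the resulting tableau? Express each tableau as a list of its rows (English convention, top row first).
In row 1, 3 replaces 5 (the leftmost entry greater than 3); 5 is bumped to row 2. 5 is appended to row 2. The new tableau is [[2, 3], [4, 5]].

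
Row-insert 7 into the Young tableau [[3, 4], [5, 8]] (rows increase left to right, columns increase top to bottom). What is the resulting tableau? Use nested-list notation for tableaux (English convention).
[[3, 4, 7], [5, 8]]

7 is larger than every entry of row 1, so it is appended to row 1. The new tableau is [[3, 4, 7], [5, 8]].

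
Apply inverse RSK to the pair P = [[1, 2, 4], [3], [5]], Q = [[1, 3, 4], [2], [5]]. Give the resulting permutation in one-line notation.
Reverse the RSK construction: for i from n down to 1, find the cell of Q containing i, remove the entry at that cell from P, and reverse-bump it up through P; the value ejected from row 1 is w(i).

Step i=5: Q has 5 at row 3, column 1; remove 5 from row 3 of P and reverse-bump: 5 enters row 2 and ejects 3; 3 enters row 1 and ejects 2. So w(5) = 2. P is now [[1, 3, 4], [5]].
Step i=4: Q has 4 at row 1, column 3; remove that cell from P, ejecting 4. So w(4) = 4. P is now [[1, 3], [5]].
Step i=3: Q has 3 at row 1, column 2; remove that cell from P, ejecting 3. So w(3) = 3. P is now [[1], [5]].
Step i=2: Q has 2 at row 2, column 1; remove 5 from row 2 of P and reverse-bump: 5 enters row 1 and ejects 1. So w(2) = 1. P is now [[5]].
Step i=1: Q has 1 at row 1, column 1; remove that cell from P, ejecting 5. So w(1) = 5. P is now [].

So w = 5 1 3 4 2.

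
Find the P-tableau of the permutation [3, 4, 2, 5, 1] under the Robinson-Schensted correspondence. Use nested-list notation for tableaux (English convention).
Insert 3: appended to row 1. P = [[3]].
Insert 4: appended to row 1. P = [[3, 4]].
Insert 2: 2 bumps 3 from row 1; 3 starts row 2. P = [[2, 4], [3]].
Insert 5: appended to row 1. P = [[2, 4, 5], [3]].
Insert 1: 1 bumps 2 from row 1; 2 bumps 3 from row 2; 3 starts row 3. P = [[1, 4, 5], [2], [3]].

So P = [[1, 4, 5], [2], [3]].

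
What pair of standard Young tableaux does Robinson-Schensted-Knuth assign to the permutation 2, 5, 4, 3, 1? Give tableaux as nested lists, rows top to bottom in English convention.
Insert each entry of the permutation into P by Schensted row insertion, recording in Q the position of each new cell.

Insert 2: appended to row 1. P = [[2]], Q = [[1]].
Insert 5: appended to row 1. P = [[2, 5]], Q = [[1, 2]].
Insert 4: 4 bumps 5 from row 1; 5 starts row 2. P = [[2, 4], [5]], Q = [[1, 2], [3]].
Insert 3: 3 bumps 4 from row 1; 4 bumps 5 from row 2; 5 starts row 3. P = [[2, 3], [4], [5]], Q = [[1, 2], [3], [4]].
Insert 1: 1 bumps 2 from row 1; 2 bumps 4 from row 2; 4 bumps 5 from row 3; 5 starts row 4. P = [[1, 3], [2], [4], [5]], Q = [[1, 2], [3], [4], [5]].

So P = [[1, 3], [2], [4], [5]], Q = [[1, 2], [3], [4], [5]].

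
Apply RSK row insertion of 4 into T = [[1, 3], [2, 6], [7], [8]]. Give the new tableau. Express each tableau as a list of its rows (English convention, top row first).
4 is larger than every entry of row 1, so it is appended to row 1. The new tableau is [[1, 3, 4], [2, 6], [7], [8]].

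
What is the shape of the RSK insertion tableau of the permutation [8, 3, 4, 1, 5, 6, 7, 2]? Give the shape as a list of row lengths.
[5, 2, 1]

Row-insert each entry into an empty tableau.

After inserting 8: P = [[8]].
After inserting 3: P = [[3], [8]].
After inserting 4: P = [[3, 4], [8]].
After inserting 1: P = [[1, 4], [3], [8]].
After inserting 5: P = [[1, 4, 5], [3], [8]].
After inserting 6: P = [[1, 4, 5, 6], [3], [8]].
After inserting 7: P = [[1, 4, 5, 6, 7], [3], [8]].
After inserting 2: P = [[1, 2, 5, 6, 7], [3, 4], [8]].

The final insertion tableau P = [[1, 2, 5, 6, 7], [3, 4], [8]] has shape [5, 2, 1].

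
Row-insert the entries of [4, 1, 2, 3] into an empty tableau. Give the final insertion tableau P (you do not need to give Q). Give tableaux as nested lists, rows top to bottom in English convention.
After inserting 4: P = [[4]].
After inserting 1: P = [[1], [4]].
After inserting 2: P = [[1, 2], [4]].
After inserting 3: P = [[1, 2, 3], [4]].

So P = [[1, 2, 3], [4]].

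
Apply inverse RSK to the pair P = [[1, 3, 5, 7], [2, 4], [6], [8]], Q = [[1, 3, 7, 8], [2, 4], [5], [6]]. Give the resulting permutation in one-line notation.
Reverse the RSK construction: for i from n down to 1, find the cell of Q containing i, remove the entry at that cell from P, and reverse-bump it up through P; the value ejected from row 1 is w(i).

Step i=8: Q has 8 at row 1, column 4; remove that cell from P, ejecting 7. So w(8) = 7. P is now [[1, 3, 5], [2, 4], [6], [8]].
Step i=7: Q has 7 at row 1, column 3; remove that cell from P, ejecting 5. So w(7) = 5. P is now [[1, 3], [2, 4], [6], [8]].
Step i=6: Q has 6 at row 4, column 1; remove 8 from row 4 of P and reverse-bump: 8 enters row 3 and ejects 6; 6 enters row 2 and ejects 4; 4 enters row 1 and ejects 3. So w(6) = 3. P is now [[1, 4], [2, 6], [8]].
Step i=5: Q has 5 at row 3, column 1; remove 8 from row 3 of P and reverse-bump: 8 enters row 2 and ejects 6; 6 enters row 1 and ejects 4. So w(5) = 4. P is now [[1, 6], [2, 8]].
Step i=4: Q has 4 at row 2, column 2; remove 8 from row 2 of P and reverse-bump: 8 enters row 1 and ejects 6. So w(4) = 6. P is now [[1, 8], [2]].
Step i=3: Q has 3 at row 1, column 2; remove that cell from P, ejecting 8. So w(3) = 8. P is now [[1], [2]].
Step i=2: Q has 2 at row 2, column 1; remove 2 from row 2 of P and reverse-bump: 2 enters row 1 and ejects 1. So w(2) = 1. P is now [[2]].
Step i=1: Q has 1 at row 1, column 1; remove that cell from P, ejecting 2. So w(1) = 2. P is now [].

So w = 2 1 8 6 4 3 5 7.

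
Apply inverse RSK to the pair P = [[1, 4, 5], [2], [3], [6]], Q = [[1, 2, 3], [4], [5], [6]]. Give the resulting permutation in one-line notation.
Reverse the RSK construction: for i from n down to 1, find the cell of Q containing i, remove the entry at that cell from P, and reverse-bump it up through P; the value ejected from row 1 is w(i).

Step i=6: Q has 6 at row 4, column 1; remove 6 from row 4 of P and reverse-bump: 6 enters row 3 and ejects 3; 3 enters row 2 and ejects 2; 2 enters row 1 and ejects 1. So w(6) = 1. P is now [[2, 4, 5], [3], [6]].
Step i=5: Q has 5 at row 3, column 1; remove 6 from row 3 of P and reverse-bump: 6 enters row 2 and ejects 3; 3 enters row 1 and ejects 2. So w(5) = 2. P is now [[3, 4, 5], [6]].
Step i=4: Q has 4 at row 2, column 1; remove 6 from row 2 of P and reverse-bump: 6 enters row 1 and ejects 5. So w(4) = 5. P is now [[3, 4, 6]].
Step i=3: Q has 3 at row 1, column 3; remove that cell from P, ejecting 6. So w(3) = 6. P is now [[3, 4]].
Step i=2: Q has 2 at row 1, column 2; remove that cell from P, ejecting 4. So w(2) = 4. P is now [[3]].
Step i=1: Q has 1 at row 1, column 1; remove that cell from P, ejecting 3. So w(1) = 3. P is now [].

So w = 3 4 6 5 2 1.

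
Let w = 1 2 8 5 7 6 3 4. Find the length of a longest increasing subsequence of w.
4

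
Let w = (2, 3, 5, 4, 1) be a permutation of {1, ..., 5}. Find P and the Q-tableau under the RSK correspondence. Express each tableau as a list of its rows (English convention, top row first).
P = [[1, 3, 4], [2], [5]], Q = [[1, 2, 3], [4], [5]]

Insert each entry of the permutation into P by Schensted row insertion, recording in Q the position of each new cell.

After inserting 2: P = [[2]].
After inserting 3: P = [[2, 3]].
After inserting 5: P = [[2, 3, 5]].
After inserting 4: P = [[2, 3, 4], [5]].
After inserting 1: P = [[1, 3, 4], [2], [5]].

So P = [[1, 3, 4], [2], [5]], Q = [[1, 2, 3], [4], [5]].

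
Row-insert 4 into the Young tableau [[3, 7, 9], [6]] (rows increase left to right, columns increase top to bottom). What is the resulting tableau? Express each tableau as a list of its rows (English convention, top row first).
In row 1, 4 replaces 7 (the leftmost entry greater than 4); 7 is bumped to row 2. 7 is appended to row 2. The new tableau is [[3, 4, 9], [6, 7]].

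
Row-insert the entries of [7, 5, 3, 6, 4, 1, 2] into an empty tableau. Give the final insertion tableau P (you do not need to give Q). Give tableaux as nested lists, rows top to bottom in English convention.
After inserting 7: P = [[7]].
After inserting 5: P = [[5], [7]].
After inserting 3: P = [[3], [5], [7]].
After inserting 6: P = [[3, 6], [5], [7]].
After inserting 4: P = [[3, 4], [5, 6], [7]].
After inserting 1: P = [[1, 4], [3, 6], [5], [7]].
After inserting 2: P = [[1, 2], [3, 4], [5, 6], [7]].

So P = [[1, 2], [3, 4], [5, 6], [7]].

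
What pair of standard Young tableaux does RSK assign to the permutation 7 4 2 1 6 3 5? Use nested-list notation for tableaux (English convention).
P = [[1, 3, 5], [2, 6], [4], [7]], Q = [[1, 5, 7], [2, 6], [3], [4]]

Insert each entry of the permutation into P by Schensted row insertion, recording in Q the position of each new cell.

Insert 7: appended to row 1. P = [[7]].
Insert 4: 4 bumps 7 from row 1; 7 starts row 2. P = [[4], [7]].
Insert 2: 2 bumps 4 from row 1; 4 bumps 7 from row 2; 7 starts row 3. P = [[2], [4], [7]].
Insert 1: 1 bumps 2 from row 1; 2 bumps 4 from row 2; 4 bumps 7 from row 3; 7 starts row 4. P = [[1], [2], [4], [7]].
Insert 6: appended to row 1. P = [[1, 6], [2], [4], [7]].
Insert 3: 3 bumps 6 from row 1; 6 appends to row 2. P = [[1, 3], [2, 6], [4], [7]].
Insert 5: appended to row 1. P = [[1, 3, 5], [2, 6], [4], [7]].

So P = [[1, 3, 5], [2, 6], [4], [7]], Q = [[1, 5, 7], [2, 6], [3], [4]].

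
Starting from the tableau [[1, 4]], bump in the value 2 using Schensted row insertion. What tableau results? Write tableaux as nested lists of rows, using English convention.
[[1, 2], [4]]

In row 1, 2 replaces 4 (the leftmost entry greater than 2); 4 is bumped to row 2. 4 starts a new row 2. The new tableau is [[1, 2], [4]].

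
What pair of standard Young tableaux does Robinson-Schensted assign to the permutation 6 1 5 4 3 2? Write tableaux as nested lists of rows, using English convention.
Insert each entry of the permutation into P by Schensted row insertion, recording in Q the position of each new cell.

After inserting 6: P = [[6]].
After inserting 1: P = [[1], [6]].
After inserting 5: P = [[1, 5], [6]].
After inserting 4: P = [[1, 4], [5], [6]].
After inserting 3: P = [[1, 3], [4], [5], [6]].
After inserting 2: P = [[1, 2], [3], [4], [5], [6]].

So P = [[1, 2], [3], [4], [5], [6]], Q = [[1, 3], [2], [4], [5], [6]].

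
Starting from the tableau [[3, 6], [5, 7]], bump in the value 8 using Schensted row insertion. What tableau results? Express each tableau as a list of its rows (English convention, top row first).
[[3, 6, 8], [5, 7]]

8 is larger than every entry of row 1, so it is appended to row 1. The new tableau is [[3, 6, 8], [5, 7]].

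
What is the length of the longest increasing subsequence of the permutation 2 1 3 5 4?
3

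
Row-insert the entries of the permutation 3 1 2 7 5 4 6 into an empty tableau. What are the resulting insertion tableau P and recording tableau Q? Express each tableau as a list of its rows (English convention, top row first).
P = [[1, 2, 4, 6], [3, 5], [7]], Q = [[1, 3, 4, 7], [2, 5], [6]]

Insert each entry of the permutation into P by Schensted row insertion, recording in Q the position of each new cell.

Insert 3: appended to row 1. P = [[3]].
Insert 1: 1 bumps 3 from row 1; 3 starts row 2. P = [[1], [3]].
Insert 2: appended to row 1. P = [[1, 2], [3]].
Insert 7: appended to row 1. P = [[1, 2, 7], [3]].
Insert 5: 5 bumps 7 from row 1; 7 appends to row 2. P = [[1, 2, 5], [3, 7]].
Insert 4: 4 bumps 5 from row 1; 5 bumps 7 from row 2; 7 starts row 3. P = [[1, 2, 4], [3, 5], [7]].
Insert 6: appended to row 1. P = [[1, 2, 4, 6], [3, 5], [7]].

So P = [[1, 2, 4, 6], [3, 5], [7]], Q = [[1, 3, 4, 7], [2, 5], [6]].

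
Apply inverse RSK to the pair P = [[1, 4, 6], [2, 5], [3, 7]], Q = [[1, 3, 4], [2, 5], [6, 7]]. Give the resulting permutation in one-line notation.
3 2 5 7 6 1 4

Reverse RSK: for i = n, n-1, ..., 1, locate i in Q, remove the corresponding corner cell from P, and reverse-bump its entry up through P; the value ejected from row 1 is w(i).

So w = 3 2 5 7 6 1 4.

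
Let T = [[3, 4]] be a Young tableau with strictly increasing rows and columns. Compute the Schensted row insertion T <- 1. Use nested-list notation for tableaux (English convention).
[[1, 4], [3]]

In row 1, 1 replaces 3 (the leftmost entry greater than 1); 3 is bumped to row 2. 3 starts a new row 2. The new tableau is [[1, 4], [3]].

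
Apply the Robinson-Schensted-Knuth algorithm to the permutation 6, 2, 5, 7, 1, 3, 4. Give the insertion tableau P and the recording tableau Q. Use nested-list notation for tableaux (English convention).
Insert each entry of the permutation into P by Schensted row insertion, recording in Q the position of each new cell.

Insert 6: appended to row 1. P = [[6]], Q = [[1]].
Insert 2: 2 bumps 6 from row 1; 6 starts row 2. P = [[2], [6]], Q = [[1], [2]].
Insert 5: appended to row 1. P = [[2, 5], [6]], Q = [[1, 3], [2]].
Insert 7: appended to row 1. P = [[2, 5, 7], [6]], Q = [[1, 3, 4], [2]].
Insert 1: 1 bumps 2 from row 1; 2 bumps 6 from row 2; 6 starts row 3. P = [[1, 5, 7], [2], [6]], Q = [[1, 3, 4], [2], [5]].
Insert 3: 3 bumps 5 from row 1; 5 appends to row 2. P = [[1, 3, 7], [2, 5], [6]], Q = [[1, 3, 4], [2, 6], [5]].
Insert 4: 4 bumps 7 from row 1; 7 appends to row 2. P = [[1, 3, 4], [2, 5, 7], [6]], Q = [[1, 3, 4], [2, 6, 7], [5]].

So P = [[1, 3, 4], [2, 5, 7], [6]], Q = [[1, 3, 4], [2, 6, 7], [5]].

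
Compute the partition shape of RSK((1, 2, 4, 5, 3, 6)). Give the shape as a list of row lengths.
Row-insert each entry into an empty tableau.

After inserting 1: P = [[1]].
After inserting 2: P = [[1, 2]].
After inserting 4: P = [[1, 2, 4]].
After inserting 5: P = [[1, 2, 4, 5]].
After inserting 3: P = [[1, 2, 3, 5], [4]].
After inserting 6: P = [[1, 2, 3, 5, 6], [4]].

The final insertion tableau P = [[1, 2, 3, 5, 6], [4]] has shape [5, 1].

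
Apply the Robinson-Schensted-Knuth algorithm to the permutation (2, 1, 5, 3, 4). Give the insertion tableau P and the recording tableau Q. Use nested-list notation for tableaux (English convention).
Insert each entry of the permutation into P by Schensted row insertion, recording in Q the position of each new cell.

Insert 2: appended to row 1. P = [[2]].
Insert 1: 1 bumps 2 from row 1; 2 starts row 2. P = [[1], [2]].
Insert 5: appended to row 1. P = [[1, 5], [2]].
Insert 3: 3 bumps 5 from row 1; 5 appends to row 2. P = [[1, 3], [2, 5]].
Insert 4: appended to row 1. P = [[1, 3, 4], [2, 5]].

So P = [[1, 3, 4], [2, 5]], Q = [[1, 3, 5], [2, 4]].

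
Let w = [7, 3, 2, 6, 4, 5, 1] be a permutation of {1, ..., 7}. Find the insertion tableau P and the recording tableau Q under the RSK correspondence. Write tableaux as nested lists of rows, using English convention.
P = [[1, 4, 5], [2, 6], [3], [7]], Q = [[1, 4, 6], [2, 5], [3], [7]]

Insert each entry of the permutation into P by Schensted row insertion, recording in Q the position of each new cell.

Insert 7: appended to row 1. P = [[7]].
Insert 3: 3 bumps 7 from row 1; 7 starts row 2. P = [[3], [7]].
Insert 2: 2 bumps 3 from row 1; 3 bumps 7 from row 2; 7 starts row 3. P = [[2], [3], [7]].
Insert 6: appended to row 1. P = [[2, 6], [3], [7]].
Insert 4: 4 bumps 6 from row 1; 6 appends to row 2. P = [[2, 4], [3, 6], [7]].
Insert 5: appended to row 1. P = [[2, 4, 5], [3, 6], [7]].
Insert 1: 1 bumps 2 from row 1; 2 bumps 3 from row 2; 3 bumps 7 from row 3; 7 starts row 4. P = [[1, 4, 5], [2, 6], [3], [7]].

So P = [[1, 4, 5], [2, 6], [3], [7]], Q = [[1, 4, 6], [2, 5], [3], [7]].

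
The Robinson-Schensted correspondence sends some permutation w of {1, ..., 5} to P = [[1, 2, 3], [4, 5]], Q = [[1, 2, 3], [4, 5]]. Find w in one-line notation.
1 4 5 2 3

Reverse the RSK construction: for i from n down to 1, find the cell of Q containing i, remove the entry at that cell from P, and reverse-bump it up through P; the value ejected from row 1 is w(i).

Step i=5: Q has 5 at row 2, column 2; remove 5 from row 2 of P and reverse-bump: 5 enters row 1 and ejects 3. So w(5) = 3. P is now [[1, 2, 5], [4]].
Step i=4: Q has 4 at row 2, column 1; remove 4 from row 2 of P and reverse-bump: 4 enters row 1 and ejects 2. So w(4) = 2. P is now [[1, 4, 5]].
Step i=3: Q has 3 at row 1, column 3; remove that cell from P, ejecting 5. So w(3) = 5. P is now [[1, 4]].
Step i=2: Q has 2 at row 1, column 2; remove that cell from P, ejecting 4. So w(2) = 4. P is now [[1]].
Step i=1: Q has 1 at row 1, column 1; remove that cell from P, ejecting 1. So w(1) = 1. P is now [].

So w = 1 4 5 2 3.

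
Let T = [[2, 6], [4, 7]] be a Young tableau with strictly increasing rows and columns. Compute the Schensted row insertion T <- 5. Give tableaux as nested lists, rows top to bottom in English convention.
In row 1, 5 replaces 6 (the leftmost entry greater than 5); 6 is bumped to row 2. In row 2, 6 replaces 7 (the leftmost entry greater than 6); 7 is bumped to row 3. 7 starts a new row 3. The new tableau is [[2, 5], [4, 6], [7]].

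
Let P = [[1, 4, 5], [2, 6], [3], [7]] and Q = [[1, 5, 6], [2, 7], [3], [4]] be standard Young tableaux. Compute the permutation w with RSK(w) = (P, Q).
7 3 2 1 4 6 5

Reverse the RSK construction: for i from n down to 1, find the cell of Q containing i, remove the entry at that cell from P, and reverse-bump it up through P; the value ejected from row 1 is w(i).

Step i=7: Q has 7 at row 2, column 2; remove 6 from row 2 of P and reverse-bump: 6 enters row 1 and ejects 5. So w(7) = 5. P is now [[1, 4, 6], [2], [3], [7]].
Step i=6: Q has 6 at row 1, column 3; remove that cell from P, ejecting 6. So w(6) = 6. P is now [[1, 4], [2], [3], [7]].
Step i=5: Q has 5 at row 1, column 2; remove that cell from P, ejecting 4. So w(5) = 4. P is now [[1], [2], [3], [7]].
Step i=4: Q has 4 at row 4, column 1; remove 7 from row 4 of P and reverse-bump: 7 enters row 3 and ejects 3; 3 enters row 2 and ejects 2; 2 enters row 1 and ejects 1. So w(4) = 1. P is now [[2], [3], [7]].
Step i=3: Q has 3 at row 3, column 1; remove 7 from row 3 of P and reverse-bump: 7 enters row 2 and ejects 3; 3 enters row 1 and ejects 2. So w(3) = 2. P is now [[3], [7]].
Step i=2: Q has 2 at row 2, column 1; remove 7 from row 2 of P and reverse-bump: 7 enters row 1 and ejects 3. So w(2) = 3. P is now [[7]].
Step i=1: Q has 1 at row 1, column 1; remove that cell from P, ejecting 7. So w(1) = 7. P is now [].

So w = 7 3 2 1 4 6 5.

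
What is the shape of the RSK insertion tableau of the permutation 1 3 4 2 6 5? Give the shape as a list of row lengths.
Row-insert each entry into an empty tableau.

After inserting 1: P = [[1]].
After inserting 3: P = [[1, 3]].
After inserting 4: P = [[1, 3, 4]].
After inserting 2: P = [[1, 2, 4], [3]].
After inserting 6: P = [[1, 2, 4, 6], [3]].
After inserting 5: P = [[1, 2, 4, 5], [3, 6]].

The final insertion tableau P = [[1, 2, 4, 5], [3, 6]] has shape [4, 2].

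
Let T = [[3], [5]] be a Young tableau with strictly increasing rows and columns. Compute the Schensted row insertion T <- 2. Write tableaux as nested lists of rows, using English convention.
In row 1, 2 replaces 3 (the leftmost entry greater than 2); 3 is bumped to row 2. In row 2, 3 replaces 5 (the leftmost entry greater than 3); 5 is bumped to row 3. 5 starts a new row 3. The new tableau is [[2], [3], [5]].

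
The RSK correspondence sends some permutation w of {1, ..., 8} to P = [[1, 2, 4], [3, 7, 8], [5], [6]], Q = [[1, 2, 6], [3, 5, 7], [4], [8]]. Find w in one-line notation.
Reverse the RSK construction: for i from n down to 1, find the cell of Q containing i, remove the entry at that cell from P, and reverse-bump it up through P; the value ejected from row 1 is w(i).

Step i=8: Q has 8 at row 4, column 1; remove 6 from row 4 of P and reverse-bump: 6 enters row 3 and ejects 5; 5 enters row 2 and ejects 3; 3 enters row 1 and ejects 2. So w(8) = 2. P is now [[1, 3, 4], [5, 7, 8], [6]].
Step i=7: Q has 7 at row 2, column 3; remove 8 from row 2 of P and reverse-bump: 8 enters row 1 and ejects 4. So w(7) = 4. P is now [[1, 3, 8], [5, 7], [6]].
Step i=6: Q has 6 at row 1, column 3; remove that cell from P, ejecting 8. So w(6) = 8. P is now [[1, 3], [5, 7], [6]].
Step i=5: Q has 5 at row 2, column 2; remove 7 from row 2 of P and reverse-bump: 7 enters row 1 and ejects 3. So w(5) = 3. P is now [[1, 7], [5], [6]].
Step i=4: Q has 4 at row 3, column 1; remove 6 from row 3 of P and reverse-bump: 6 enters row 2 and ejects 5; 5 enters row 1 and ejects 1. So w(4) = 1. P is now [[5, 7], [6]].
Step i=3: Q has 3 at row 2, column 1; remove 6 from row 2 of P and reverse-bump: 6 enters row 1 and ejects 5. So w(3) = 5. P is now [[6, 7]].
Step i=2: Q has 2 at row 1, column 2; remove that cell from P, ejecting 7. So w(2) = 7. P is now [[6]].
Step i=1: Q has 1 at row 1, column 1; remove that cell from P, ejecting 6. So w(1) = 6. P is now [].

So w = 6 7 5 1 3 8 4 2.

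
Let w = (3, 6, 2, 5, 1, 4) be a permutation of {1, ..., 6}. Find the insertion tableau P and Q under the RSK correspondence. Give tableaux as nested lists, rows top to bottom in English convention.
Insert each entry of the permutation into P by Schensted row insertion, recording in Q the position of each new cell.

After inserting 3: P = [[3]].
After inserting 6: P = [[3, 6]].
After inserting 2: P = [[2, 6], [3]].
After inserting 5: P = [[2, 5], [3, 6]].
After inserting 1: P = [[1, 5], [2, 6], [3]].
After inserting 4: P = [[1, 4], [2, 5], [3, 6]].

So P = [[1, 4], [2, 5], [3, 6]], Q = [[1, 2], [3, 4], [5, 6]].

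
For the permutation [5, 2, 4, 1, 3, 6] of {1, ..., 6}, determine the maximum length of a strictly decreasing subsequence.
3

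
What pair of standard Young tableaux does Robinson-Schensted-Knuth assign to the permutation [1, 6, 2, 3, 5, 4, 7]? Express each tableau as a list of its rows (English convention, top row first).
P = [[1, 2, 3, 4, 7], [5], [6]], Q = [[1, 2, 4, 5, 7], [3], [6]]

Insert each entry of the permutation into P by Schensted row insertion, recording in Q the position of each new cell.

Insert 1: appended to row 1. P = [[1]], Q = [[1]].
Insert 6: appended to row 1. P = [[1, 6]], Q = [[1, 2]].
Insert 2: 2 bumps 6 from row 1; 6 starts row 2. P = [[1, 2], [6]], Q = [[1, 2], [3]].
Insert 3: appended to row 1. P = [[1, 2, 3], [6]], Q = [[1, 2, 4], [3]].
Insert 5: appended to row 1. P = [[1, 2, 3, 5], [6]], Q = [[1, 2, 4, 5], [3]].
Insert 4: 4 bumps 5 from row 1; 5 bumps 6 from row 2; 6 starts row 3. P = [[1, 2, 3, 4], [5], [6]], Q = [[1, 2, 4, 5], [3], [6]].
Insert 7: appended to row 1. P = [[1, 2, 3, 4, 7], [5], [6]], Q = [[1, 2, 4, 5, 7], [3], [6]].

So P = [[1, 2, 3, 4, 7], [5], [6]], Q = [[1, 2, 4, 5, 7], [3], [6]].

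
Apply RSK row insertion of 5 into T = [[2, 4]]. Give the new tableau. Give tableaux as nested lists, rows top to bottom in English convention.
[[2, 4, 5]]

5 is larger than every entry of row 1, so it is appended to row 1. The new tableau is [[2, 4, 5]].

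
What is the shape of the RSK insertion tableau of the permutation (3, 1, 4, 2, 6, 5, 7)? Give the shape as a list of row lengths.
RSK row insertion gives P = [[1, 2, 5, 7], [3, 4, 6]], which has shape [4, 3].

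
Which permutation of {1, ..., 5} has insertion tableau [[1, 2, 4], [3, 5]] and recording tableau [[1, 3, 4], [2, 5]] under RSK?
Reverse RSK: for i = n, n-1, ..., 1, locate i in Q, remove the corresponding corner cell from P, and reverse-bump its entry up through P; the value ejected from row 1 is w(i).

So w = 3 1 2 5 4.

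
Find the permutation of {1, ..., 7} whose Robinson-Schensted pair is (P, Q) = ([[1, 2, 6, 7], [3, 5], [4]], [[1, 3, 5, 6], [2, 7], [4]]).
4 3 5 1 6 7 2

Reverse RSK: for i = n, n-1, ..., 1, locate i in Q, remove the corresponding corner cell from P, and reverse-bump its entry up through P; the value ejected from row 1 is w(i).

So w = 4 3 5 1 6 7 2.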